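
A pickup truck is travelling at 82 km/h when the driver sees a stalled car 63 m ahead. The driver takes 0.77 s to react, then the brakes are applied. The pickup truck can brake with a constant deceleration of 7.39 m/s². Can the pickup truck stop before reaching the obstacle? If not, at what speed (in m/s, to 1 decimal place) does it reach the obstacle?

Yes — it stops about 10.4 m short of the obstacle, so it never reaches it

82 km/h ÷ 3.6 = 22.7778 m/s.
Reaction distance = 22.7778 × 0.77 = 17.539 m.
Braking distance = v²/(2a) = 518.828 / 14.780 = 35.103 m.
Total stopping distance = 17.539 + 35.103 = 52.642 m, vs 63 m available — it stops with 63 − 52.642 = 10.358 m to spare.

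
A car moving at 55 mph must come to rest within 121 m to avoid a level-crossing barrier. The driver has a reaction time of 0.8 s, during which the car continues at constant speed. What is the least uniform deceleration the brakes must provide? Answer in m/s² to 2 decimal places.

Required deceleration ≈ 2.98 m/s²

55 mph × 0.44704 = 24.5872 m/s.
Distance covered during reaction = 24.5872 × 0.8 = 19.670 m.
Distance available for braking: 121 − 19.670 = 101.330 m.
v² = 2a·d ⇒ a = v²/(2d) = 24.5872² / (2 × 101.330) = 604.530 / 202.660 = 2.9830 m/s².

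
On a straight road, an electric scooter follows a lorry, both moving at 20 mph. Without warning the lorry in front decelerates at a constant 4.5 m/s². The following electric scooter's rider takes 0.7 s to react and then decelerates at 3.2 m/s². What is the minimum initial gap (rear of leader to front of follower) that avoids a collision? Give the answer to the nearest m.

20 mph × 0.44704 = 8.9408 m/s.
Leader travels v²/(2a_L) = 79.938 / 9.000 = 8.882 m before stopping.
Follower covers v·t_r = 8.9408 × 0.7 = 6.259 m while reacting, then v²/(2a_F) = 79.938 / 6.400 = 12.490 m while braking, for a total of 6.259 + 12.490 = 18.749 m.
Since a_F ≤ a_L and the follower starts braking later, the follower is never slower than the leader, so the closest approach is when both have stopped.
Minimum gap = 18.749 − 8.882 = 9.867 m.

Minimum gap ≈ 10 m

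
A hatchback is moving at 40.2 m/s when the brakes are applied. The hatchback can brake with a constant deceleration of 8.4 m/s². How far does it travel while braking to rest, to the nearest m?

Braking distance = v²/(2a) = 40.2000² / (2 × 8.400) = 1616.040 / 16.800 = 96.193 m.

Braking distance ≈ 96 m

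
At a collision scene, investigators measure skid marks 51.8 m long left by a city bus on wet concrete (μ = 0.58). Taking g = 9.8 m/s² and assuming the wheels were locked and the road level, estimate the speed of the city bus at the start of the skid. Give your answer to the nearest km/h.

Deceleration a = μg = 0.58 × 9.8 = 5.684 m/s².
v = √(2a·d) = √(2 × 5.684 × 51.8) = √588.862 = 24.2665 m/s.
= 24.2665 × 3.6 = 87.359 km/h.

Initial speed ≈ 87 km/h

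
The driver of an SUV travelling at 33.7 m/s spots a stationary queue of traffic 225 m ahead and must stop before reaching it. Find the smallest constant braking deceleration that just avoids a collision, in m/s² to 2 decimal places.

Required deceleration ≈ 2.52 m/s²

v² = 2a·d ⇒ a = v²/(2d) = 33.7000² / (2 × 225.000) = 1135.690 / 450.000 = 2.5238 m/s².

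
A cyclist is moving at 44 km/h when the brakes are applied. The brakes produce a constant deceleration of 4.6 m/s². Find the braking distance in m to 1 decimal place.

Braking distance ≈ 16.2 m

44 km/h ÷ 3.6 = 12.2222 m/s.
Braking distance = v²/(2a) = 12.2222² / (2 × 4.600) = 149.382 / 9.200 = 16.237 m.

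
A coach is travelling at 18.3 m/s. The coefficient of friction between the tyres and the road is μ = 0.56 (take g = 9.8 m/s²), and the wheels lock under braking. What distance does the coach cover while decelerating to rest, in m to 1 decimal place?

Braking distance ≈ 30.5 m

a = μg = 0.56 × 9.8 = 5.488 m/s².
Braking distance = v²/(2a) = 18.3000² / (2 × 5.488) = 334.890 / 10.976 = 30.511 m.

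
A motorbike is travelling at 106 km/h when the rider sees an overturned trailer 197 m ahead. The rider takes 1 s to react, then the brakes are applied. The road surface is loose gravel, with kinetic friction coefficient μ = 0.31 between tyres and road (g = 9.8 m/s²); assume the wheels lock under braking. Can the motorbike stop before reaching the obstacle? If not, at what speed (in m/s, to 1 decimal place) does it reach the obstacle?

Yes — it stops about 24.9 m short of the obstacle, so it never reaches it

106 km/h ÷ 3.6 = 29.4444 m/s.
a = μg = 0.31 × 9.8 = 3.038 m/s².
Reaction distance = 29.4444 × 1 = 29.444 m.
Braking distance = v²/(2a) = 866.973 / 6.076 = 142.688 m.
Total stopping distance = 29.444 + 142.688 = 172.132 m, vs 197 m available — it stops with 197 − 172.132 = 24.868 m to spare.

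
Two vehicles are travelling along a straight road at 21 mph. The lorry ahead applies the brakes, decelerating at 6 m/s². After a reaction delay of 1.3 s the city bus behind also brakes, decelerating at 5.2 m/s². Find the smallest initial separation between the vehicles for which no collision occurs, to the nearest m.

Minimum gap ≈ 13 m

21 mph × 0.44704 = 9.3878 m/s.
Leader travels v²/(2a_L) = 88.131 / 12.000 = 7.344 m before stopping.
Follower covers v·t_r = 9.3878 × 1.3 = 12.204 m while reacting, then v²/(2a_F) = 88.131 / 10.400 = 8.474 m while braking, for a total of 12.204 + 8.474 = 20.678 m.
Since a_F ≤ a_L and the follower starts braking later, the follower is never slower than the leader, so the closest approach is when both have stopped.
Minimum gap = 20.678 − 7.344 = 13.334 m.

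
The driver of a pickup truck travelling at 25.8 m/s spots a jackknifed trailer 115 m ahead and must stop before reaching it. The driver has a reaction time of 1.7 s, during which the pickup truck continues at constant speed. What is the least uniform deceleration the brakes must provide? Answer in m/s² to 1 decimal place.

Required deceleration ≈ 4.7 m/s²

Distance covered during reaction = 25.8000 × 1.7 = 43.860 m.
Distance available for braking: 115 − 43.860 = 71.140 m.
v² = 2a·d ⇒ a = v²/(2d) = 25.8000² / (2 × 71.140) = 665.640 / 142.280 = 4.6784 m/s².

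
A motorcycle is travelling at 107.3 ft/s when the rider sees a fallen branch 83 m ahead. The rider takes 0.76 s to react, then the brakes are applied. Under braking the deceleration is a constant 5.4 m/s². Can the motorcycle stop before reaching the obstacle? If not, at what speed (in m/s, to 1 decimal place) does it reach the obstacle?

107.3 ft/s × 0.3048 = 32.7050 m/s.
Reaction distance = 32.7050 × 0.76 = 24.856 m.
Braking distance needed to stop: v²/(2a) = 1069.617 / 10.800 = 99.039 m, so total needed = 24.856 + 99.039 = 123.895 m > 83 m — it cannot stop.
Distance remaining when braking begins: 83 − 24.856 = 58.144 m.
v² = v₀² − 2a·d = 1069.617 − 2 × 5.400 × 58.144 = 441.662 m²/s².
v = √441.662 = 21.016 m/s.

No — it strikes the obstacle at 21.0 m/s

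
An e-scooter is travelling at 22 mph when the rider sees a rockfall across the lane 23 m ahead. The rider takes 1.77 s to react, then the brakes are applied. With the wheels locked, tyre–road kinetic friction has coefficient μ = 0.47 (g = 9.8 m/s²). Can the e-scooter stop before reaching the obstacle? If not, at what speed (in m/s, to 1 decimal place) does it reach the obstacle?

22 mph × 0.44704 = 9.8349 m/s.
a = μg = 0.47 × 9.8 = 4.606 m/s².
Reaction distance = 9.8349 × 1.77 = 17.408 m.
Braking distance needed to stop: v²/(2a) = 96.725 / 9.212 = 10.500 m, so total needed = 17.408 + 10.500 = 27.908 m > 23 m — it cannot stop.
Distance remaining when braking begins: 23 − 17.408 = 5.592 m.
v² = v₀² − 2a·d = 96.725 − 2 × 4.606 × 5.592 = 45.211 m²/s².
v = √45.211 = 6.724 m/s.

No — it strikes the obstacle at 6.7 m/s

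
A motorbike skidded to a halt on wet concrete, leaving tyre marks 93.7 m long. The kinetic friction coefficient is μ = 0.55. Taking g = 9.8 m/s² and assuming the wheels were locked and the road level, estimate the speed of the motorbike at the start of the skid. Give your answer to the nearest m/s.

Deceleration a = μg = 0.55 × 9.8 = 5.390 m/s².
v = √(2a·d) = √(2 × 5.390 × 93.7) = √1010.086 = 31.7819 m/s.

Initial speed ≈ 32 m/s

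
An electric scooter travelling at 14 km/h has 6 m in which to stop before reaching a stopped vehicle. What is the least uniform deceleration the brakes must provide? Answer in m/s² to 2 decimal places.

Required deceleration ≈ 1.26 m/s²

14 km/h ÷ 3.6 = 3.8889 m/s.
v² = 2a·d ⇒ a = v²/(2d) = 3.8889² / (2 × 6.000) = 15.124 / 12.000 = 1.2603 m/s².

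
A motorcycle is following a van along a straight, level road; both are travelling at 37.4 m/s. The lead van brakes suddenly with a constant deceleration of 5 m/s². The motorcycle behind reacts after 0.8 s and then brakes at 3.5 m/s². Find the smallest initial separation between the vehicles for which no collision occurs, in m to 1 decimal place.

Minimum gap ≈ 89.9 m

Leader travels v²/(2a_L) = 1398.760 / 10.000 = 139.876 m before stopping.
Follower covers v·t_r = 37.4000 × 0.8 = 29.920 m while reacting, then v²/(2a_F) = 1398.760 / 7.000 = 199.823 m while braking, for a total of 29.920 + 199.823 = 229.743 m.
Since a_F ≤ a_L and the follower starts braking later, the follower is never slower than the leader, so the closest approach is when both have stopped.
Minimum gap = 229.743 − 139.876 = 89.867 m.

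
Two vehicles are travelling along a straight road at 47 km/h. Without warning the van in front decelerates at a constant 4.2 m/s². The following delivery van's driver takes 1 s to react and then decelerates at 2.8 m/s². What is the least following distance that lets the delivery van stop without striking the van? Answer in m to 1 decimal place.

47 km/h ÷ 3.6 = 13.0556 m/s.
Leader travels v²/(2a_L) = 170.449 / 8.400 = 20.292 m before stopping.
Follower covers v·t_r = 13.0556 × 1 = 13.056 m while reacting, then v²/(2a_F) = 170.449 / 5.600 = 30.437 m while braking, for a total of 13.056 + 30.437 = 43.493 m.
Since a_F ≤ a_L and the follower starts braking later, the follower is never slower than the leader, so the closest approach is when both have stopped.
Minimum gap = 43.493 − 20.292 = 23.201 m.

Minimum gap ≈ 23.2 m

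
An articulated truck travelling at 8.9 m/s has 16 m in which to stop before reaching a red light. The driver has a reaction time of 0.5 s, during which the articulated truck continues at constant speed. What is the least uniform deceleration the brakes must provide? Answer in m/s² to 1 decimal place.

Distance covered during reaction = 8.9000 × 0.5 = 4.450 m.
Distance available for braking: 16 − 4.450 = 11.550 m.
v² = 2a·d ⇒ a = v²/(2d) = 8.9000² / (2 × 11.550) = 79.210 / 23.100 = 3.4290 m/s².

Required deceleration ≈ 3.4 m/s²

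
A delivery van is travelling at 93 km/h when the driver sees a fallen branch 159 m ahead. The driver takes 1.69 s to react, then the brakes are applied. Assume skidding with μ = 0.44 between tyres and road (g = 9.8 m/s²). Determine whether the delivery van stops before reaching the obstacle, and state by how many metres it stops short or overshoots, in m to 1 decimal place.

93 km/h ÷ 3.6 = 25.8333 m/s.
a = μg = 0.44 × 9.8 = 4.312 m/s².
Reaction distance = 25.8333 × 1.69 = 43.658 m.
Braking distance = v²/(2a) = 667.359 / 8.624 = 77.384 m.
Total stopping distance = 43.658 + 77.384 = 121.042 m, vs 159 m available — it stops with 159 − 121.042 = 37.958 m to spare.

Yes — it stops 38.0 m short of the obstacle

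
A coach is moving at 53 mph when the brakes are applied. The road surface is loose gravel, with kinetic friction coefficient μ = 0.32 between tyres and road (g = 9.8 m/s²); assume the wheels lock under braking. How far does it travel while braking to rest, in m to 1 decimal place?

Braking distance ≈ 89.5 m

53 mph × 0.44704 = 23.6931 m/s.
a = μg = 0.32 × 9.8 = 3.136 m/s².
Braking distance = v²/(2a) = 23.6931² / (2 × 3.136) = 561.363 / 6.272 = 89.503 m.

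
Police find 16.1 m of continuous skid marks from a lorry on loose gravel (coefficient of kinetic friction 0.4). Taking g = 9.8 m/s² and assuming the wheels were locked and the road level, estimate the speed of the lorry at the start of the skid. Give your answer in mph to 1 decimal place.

Initial speed ≈ 25.1 mph

Deceleration a = μg = 0.4 × 9.8 = 3.920 m/s².
v = √(2a·d) = √(2 × 3.920 × 16.1) = √126.224 = 11.2349 m/s.
= 11.2349 ÷ 0.44704 = 25.132 mph.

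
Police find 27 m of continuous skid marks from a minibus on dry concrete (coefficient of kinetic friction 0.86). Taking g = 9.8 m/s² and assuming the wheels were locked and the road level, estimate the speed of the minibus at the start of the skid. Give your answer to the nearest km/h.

Deceleration a = μg = 0.86 × 9.8 = 8.428 m/s².
v = √(2a·d) = √(2 × 8.428 × 27) = √455.112 = 21.3334 m/s.
= 21.3334 × 3.6 = 76.800 km/h.

Initial speed ≈ 77 km/h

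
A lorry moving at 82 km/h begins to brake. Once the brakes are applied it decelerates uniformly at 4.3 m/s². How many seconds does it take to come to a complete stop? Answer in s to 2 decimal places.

Braking time ≈ 5.30 s

82 km/h ÷ 3.6 = 22.7778 m/s.
Braking time = v/a = 22.7778 / 4.300 = 5.297 s.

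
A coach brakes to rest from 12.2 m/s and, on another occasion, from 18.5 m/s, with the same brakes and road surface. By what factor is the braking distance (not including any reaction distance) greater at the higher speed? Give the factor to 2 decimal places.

Factor ≈ 2.30

Braking distance d = v²/(2a), so with a fixed, d ∝ v².
Factor = (18.5/12.2)² = 1.5164² = 2.2995.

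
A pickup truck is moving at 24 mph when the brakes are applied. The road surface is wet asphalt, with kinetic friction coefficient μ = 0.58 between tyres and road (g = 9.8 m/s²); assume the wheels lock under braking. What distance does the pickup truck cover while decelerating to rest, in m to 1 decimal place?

Braking distance ≈ 10.1 m

24 mph × 0.44704 = 10.7290 m/s.
a = μg = 0.58 × 9.8 = 5.684 m/s².
Braking distance = v²/(2a) = 10.7290² / (2 × 5.684) = 115.111 / 11.368 = 10.126 m.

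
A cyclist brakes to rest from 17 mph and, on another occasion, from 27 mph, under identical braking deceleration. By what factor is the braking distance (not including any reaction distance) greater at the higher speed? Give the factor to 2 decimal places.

Braking distance d = v²/(2a), so with a fixed, d ∝ v².
Factor = (27/17)² = 1.5882² = 2.5224.

Factor ≈ 2.52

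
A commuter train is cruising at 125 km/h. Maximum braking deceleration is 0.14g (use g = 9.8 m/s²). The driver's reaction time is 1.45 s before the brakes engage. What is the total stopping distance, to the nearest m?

125 km/h ÷ 3.6 = 34.7222 m/s.
a = 0.14 × 9.8 = 1.372 m/s².
Reaction distance = v·t_r = 34.7222 × 1.45 = 50.347 m.
Braking distance = v²/(2a) = 34.7222² / (2 × 1.372) = 1205.631 / 2.744 = 439.370 m.
Total = 50.347 + 439.370 = 489.717 m.

Total stopping distance ≈ 490 m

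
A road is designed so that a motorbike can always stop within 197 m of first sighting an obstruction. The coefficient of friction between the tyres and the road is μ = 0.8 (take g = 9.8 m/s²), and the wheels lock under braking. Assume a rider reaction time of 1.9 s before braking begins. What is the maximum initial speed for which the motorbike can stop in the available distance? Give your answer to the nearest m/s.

Maximum speed ≈ 43 m/s

a = μg = 0.8 × 9.8 = 7.840 m/s².
Stopping distance: v·t_r + v²/(2a) = 197 with t_r = 1.9 s and a = 7.840 m/s².
So v² + 29.792 v − 3088.96 = 0.
Positive root: v = −a·t_r + √((a·t_r)² + 2a·d) = −14.896 + √(221.891 + 3088.96) = 42.6440 m/s.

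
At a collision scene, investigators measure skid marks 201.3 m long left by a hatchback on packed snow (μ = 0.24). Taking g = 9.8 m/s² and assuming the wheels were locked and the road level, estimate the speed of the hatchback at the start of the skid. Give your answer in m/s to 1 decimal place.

Initial speed ≈ 30.8 m/s

Deceleration a = μg = 0.24 × 9.8 = 2.352 m/s².
v = √(2a·d) = √(2 × 2.352 × 201.3) = √946.915 = 30.7720 m/s.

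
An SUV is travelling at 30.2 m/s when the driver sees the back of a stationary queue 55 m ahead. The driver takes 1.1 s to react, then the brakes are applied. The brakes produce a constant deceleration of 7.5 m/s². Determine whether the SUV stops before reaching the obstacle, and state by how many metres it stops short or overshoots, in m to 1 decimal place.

Reaction distance = 30.2000 × 1.1 = 33.220 m.
Braking distance = v²/(2a) = 912.040 / 15.000 = 60.803 m.
Total stopping distance = 33.220 + 60.803 = 94.023 m, vs 55 m available — it cannot stop in time and overshoots by 94.023 − 55 = 39.023 m.

No — it overshoots by 39.0 m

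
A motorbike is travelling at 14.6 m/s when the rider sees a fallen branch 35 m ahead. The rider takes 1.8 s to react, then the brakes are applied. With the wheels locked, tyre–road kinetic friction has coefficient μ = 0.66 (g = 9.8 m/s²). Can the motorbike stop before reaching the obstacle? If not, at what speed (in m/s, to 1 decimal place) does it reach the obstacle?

a = μg = 0.66 × 9.8 = 6.468 m/s².
Reaction distance = 14.6000 × 1.8 = 26.280 m.
Braking distance needed to stop: v²/(2a) = 213.160 / 12.936 = 16.478 m, so total needed = 26.280 + 16.478 = 42.758 m > 35 m — it cannot stop.
Distance remaining when braking begins: 35 − 26.280 = 8.720 m.
v² = v₀² − 2a·d = 213.160 − 2 × 6.468 × 8.720 = 100.358 m²/s².
v = √100.358 = 10.018 m/s.

No — it strikes the obstacle at 10.0 m/s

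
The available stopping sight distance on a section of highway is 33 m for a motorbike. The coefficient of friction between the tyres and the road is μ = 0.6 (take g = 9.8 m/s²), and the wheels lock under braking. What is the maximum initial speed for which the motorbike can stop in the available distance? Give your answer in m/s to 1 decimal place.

Maximum speed ≈ 19.7 m/s

a = μg = 0.6 × 9.8 = 5.880 m/s².
v²/(2a) = d ⇒ v = √(2 × 5.880 × 33) = √388.08 = 19.6997 m/s.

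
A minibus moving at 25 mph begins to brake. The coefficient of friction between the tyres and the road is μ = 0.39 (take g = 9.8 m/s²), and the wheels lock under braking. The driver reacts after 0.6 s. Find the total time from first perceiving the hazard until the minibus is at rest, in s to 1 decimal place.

Total time ≈ 3.5 s

25 mph × 0.44704 = 11.1760 m/s.
a = μg = 0.39 × 9.8 = 3.822 m/s².
Braking time = v/a = 11.1760 / 3.822 = 2.924 s.
Total = 0.6 + 2.924 = 3.524 s.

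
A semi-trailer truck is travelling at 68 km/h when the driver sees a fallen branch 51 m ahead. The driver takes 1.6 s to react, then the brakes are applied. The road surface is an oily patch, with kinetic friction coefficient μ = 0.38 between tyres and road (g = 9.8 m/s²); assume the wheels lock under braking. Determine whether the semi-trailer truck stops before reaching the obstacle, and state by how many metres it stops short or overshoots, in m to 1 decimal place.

68 km/h ÷ 3.6 = 18.8889 m/s.
a = μg = 0.38 × 9.8 = 3.724 m/s².
Reaction distance = 18.8889 × 1.6 = 30.222 m.
Braking distance = v²/(2a) = 356.791 / 7.448 = 47.904 m.
Total stopping distance = 30.222 + 47.904 = 78.126 m, vs 51 m available — it cannot stop in time and overshoots by 78.126 − 51 = 27.126 m.

No — it overshoots by 27.1 m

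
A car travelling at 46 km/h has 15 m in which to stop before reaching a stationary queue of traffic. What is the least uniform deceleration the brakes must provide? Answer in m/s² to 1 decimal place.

46 km/h ÷ 3.6 = 12.7778 m/s.
v² = 2a·d ⇒ a = v²/(2d) = 12.7778² / (2 × 15.000) = 163.272 / 30.000 = 5.4424 m/s².

Required deceleration ≈ 5.4 m/s²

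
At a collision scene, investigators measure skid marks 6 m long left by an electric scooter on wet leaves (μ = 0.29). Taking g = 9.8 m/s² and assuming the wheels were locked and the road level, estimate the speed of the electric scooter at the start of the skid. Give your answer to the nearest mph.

Deceleration a = μg = 0.29 × 9.8 = 2.842 m/s².
v = √(2a·d) = √(2 × 2.842 × 6) = √34.104 = 5.8399 m/s.
= 5.8399 ÷ 0.44704 = 13.063 mph.

Initial speed ≈ 13 mph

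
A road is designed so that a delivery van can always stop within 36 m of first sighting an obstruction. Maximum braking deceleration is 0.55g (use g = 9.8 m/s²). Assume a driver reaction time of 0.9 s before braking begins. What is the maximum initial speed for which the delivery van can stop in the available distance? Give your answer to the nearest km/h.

a = 0.55 × 9.8 = 5.390 m/s².
Stopping distance: v·t_r + v²/(2a) = 36 with t_r = 0.9 s and a = 5.390 m/s².
So v² + 9.702 v − 388.08 = 0.
Positive root: v = −a·t_r + √((a·t_r)² + 2a·d) = −4.851 + √(23.532 + 388.08) = 15.4372 m/s.
15.4372 m/s × 3.6 = 55.574 km/h.

Maximum speed ≈ 56 km/h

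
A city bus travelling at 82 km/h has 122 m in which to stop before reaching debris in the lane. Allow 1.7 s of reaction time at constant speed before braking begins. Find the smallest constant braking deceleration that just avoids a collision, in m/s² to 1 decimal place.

Required deceleration ≈ 3.1 m/s²

82 km/h ÷ 3.6 = 22.7778 m/s.
Distance covered during reaction = 22.7778 × 1.7 = 38.722 m.
Distance available for braking: 122 − 38.722 = 83.278 m.
v² = 2a·d ⇒ a = v²/(2d) = 22.7778² / (2 × 83.278) = 518.828 / 166.556 = 3.1150 m/s².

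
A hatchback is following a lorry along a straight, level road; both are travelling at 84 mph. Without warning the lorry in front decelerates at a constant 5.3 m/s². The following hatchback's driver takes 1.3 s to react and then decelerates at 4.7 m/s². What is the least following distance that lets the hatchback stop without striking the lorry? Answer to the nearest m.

Minimum gap ≈ 66 m

84 mph × 0.44704 = 37.5514 m/s.
Leader travels v²/(2a_L) = 1410.108 / 10.600 = 133.029 m before stopping.
Follower covers v·t_r = 37.5514 × 1.3 = 48.817 m while reacting, then v²/(2a_F) = 1410.108 / 9.400 = 150.011 m while braking, for a total of 48.817 + 150.011 = 198.828 m.
Since a_F ≤ a_L and the follower starts braking later, the follower is never slower than the leader, so the closest approach is when both have stopped.
Minimum gap = 198.828 − 133.029 = 65.799 m.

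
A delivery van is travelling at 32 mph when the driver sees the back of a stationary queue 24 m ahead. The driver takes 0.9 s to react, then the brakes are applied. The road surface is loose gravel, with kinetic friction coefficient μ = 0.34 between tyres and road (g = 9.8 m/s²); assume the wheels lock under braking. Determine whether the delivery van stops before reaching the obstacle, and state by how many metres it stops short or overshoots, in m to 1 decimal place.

No — it overshoots by 19.6 m

32 mph × 0.44704 = 14.3053 m/s.
a = μg = 0.34 × 9.8 = 3.332 m/s².
Reaction distance = 14.3053 × 0.9 = 12.875 m.
Braking distance = v²/(2a) = 204.642 / 6.664 = 30.709 m.
Total stopping distance = 12.875 + 30.709 = 43.584 m, vs 24 m available — it cannot stop in time and overshoots by 43.584 − 24 = 19.584 m.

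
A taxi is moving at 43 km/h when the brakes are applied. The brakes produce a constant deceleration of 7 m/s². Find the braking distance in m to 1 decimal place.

43 km/h ÷ 3.6 = 11.9444 m/s.
Braking distance = v²/(2a) = 11.9444² / (2 × 7.000) = 142.669 / 14.000 = 10.191 m.

Braking distance ≈ 10.2 m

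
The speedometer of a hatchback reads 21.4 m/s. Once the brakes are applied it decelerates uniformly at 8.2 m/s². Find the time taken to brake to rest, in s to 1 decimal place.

Braking time ≈ 2.6 s

Braking time = v/a = 21.4000 / 8.200 = 2.610 s.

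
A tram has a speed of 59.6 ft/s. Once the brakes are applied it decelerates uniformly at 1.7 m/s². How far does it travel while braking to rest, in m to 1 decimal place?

Braking distance ≈ 97.1 m

59.6 ft/s × 0.3048 = 18.1661 m/s.
Braking distance = v²/(2a) = 18.1661² / (2 × 1.700) = 330.007 / 3.400 = 97.061 m.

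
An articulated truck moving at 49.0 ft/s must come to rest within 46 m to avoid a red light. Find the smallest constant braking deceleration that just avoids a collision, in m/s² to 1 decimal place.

49 ft/s × 0.3048 = 14.9352 m/s.
v² = 2a·d ⇒ a = v²/(2d) = 14.9352² / (2 × 46.000) = 223.060 / 92.000 = 2.4246 m/s².

Required deceleration ≈ 2.4 m/s²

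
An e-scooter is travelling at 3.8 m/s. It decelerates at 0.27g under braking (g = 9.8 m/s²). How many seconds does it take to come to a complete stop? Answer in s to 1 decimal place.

Braking time ≈ 1.4 s

a = 0.27 × 9.8 = 2.646 m/s².
Braking time = v/a = 3.8000 / 2.646 = 1.436 s.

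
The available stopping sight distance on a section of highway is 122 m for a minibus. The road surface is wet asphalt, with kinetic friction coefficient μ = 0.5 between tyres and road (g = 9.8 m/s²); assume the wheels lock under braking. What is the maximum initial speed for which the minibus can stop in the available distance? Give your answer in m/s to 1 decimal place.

a = μg = 0.5 × 9.8 = 4.900 m/s².
v²/(2a) = d ⇒ v = √(2 × 4.900 × 122) = √1195.60 = 34.5774 m/s.

Maximum speed ≈ 34.6 m/s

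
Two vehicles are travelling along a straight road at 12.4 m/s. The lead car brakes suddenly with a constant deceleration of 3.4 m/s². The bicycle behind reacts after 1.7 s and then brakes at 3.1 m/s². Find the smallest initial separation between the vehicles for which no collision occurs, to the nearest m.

Minimum gap ≈ 23 m

Leader travels v²/(2a_L) = 153.760 / 6.800 = 22.612 m before stopping.
Follower covers v·t_r = 12.4000 × 1.7 = 21.080 m while reacting, then v²/(2a_F) = 153.760 / 6.200 = 24.800 m while braking, for a total of 21.080 + 24.800 = 45.880 m.
Since a_F ≤ a_L and the follower starts braking later, the follower is never slower than the leader, so the closest approach is when both have stopped.
Minimum gap = 45.880 − 22.612 = 23.268 m.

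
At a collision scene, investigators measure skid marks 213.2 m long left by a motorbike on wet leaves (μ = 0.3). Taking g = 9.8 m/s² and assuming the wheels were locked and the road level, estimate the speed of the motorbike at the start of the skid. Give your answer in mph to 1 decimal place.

Deceleration a = μg = 0.3 × 9.8 = 2.940 m/s².
v = √(2a·d) = √(2 × 2.940 × 213.2) = √1253.616 = 35.4064 m/s.
= 35.4064 ÷ 0.44704 = 79.202 mph.

Initial speed ≈ 79.2 mph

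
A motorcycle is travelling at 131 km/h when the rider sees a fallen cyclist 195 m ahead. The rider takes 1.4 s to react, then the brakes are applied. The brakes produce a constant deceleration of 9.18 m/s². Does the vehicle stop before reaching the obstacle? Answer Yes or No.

Yes

131 km/h ÷ 3.6 = 36.3889 m/s.
Reaction distance = 36.3889 × 1.4 = 50.944 m.
Braking distance = v²/(2a) = 1324.152 / 18.360 = 72.122 m.
Total stopping distance = 50.944 + 72.122 = 123.066 m, vs 195 m available — it stops with 195 − 123.066 = 71.934 m to spare.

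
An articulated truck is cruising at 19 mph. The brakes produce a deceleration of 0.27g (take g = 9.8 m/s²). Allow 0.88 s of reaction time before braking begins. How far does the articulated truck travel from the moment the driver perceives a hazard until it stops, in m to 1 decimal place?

Total stopping distance ≈ 21.1 m

19 mph × 0.44704 = 8.4938 m/s.
a = 0.27 × 9.8 = 2.646 m/s².
Reaction distance = v·t_r = 8.4938 × 0.88 = 7.475 m.
Braking distance = v²/(2a) = 8.4938² / (2 × 2.646) = 72.145 / 5.292 = 13.633 m.
Total = 7.475 + 13.633 = 21.108 m.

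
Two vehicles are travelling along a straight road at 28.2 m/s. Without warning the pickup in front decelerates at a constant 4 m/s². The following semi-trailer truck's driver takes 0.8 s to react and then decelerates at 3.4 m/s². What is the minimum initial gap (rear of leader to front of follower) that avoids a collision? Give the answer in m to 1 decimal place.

Leader travels v²/(2a_L) = 795.240 / 8.000 = 99.405 m before stopping.
Follower covers v·t_r = 28.2000 × 0.8 = 22.560 m while reacting, then v²/(2a_F) = 795.240 / 6.800 = 116.947 m while braking, for a total of 22.560 + 116.947 = 139.507 m.
Since a_F ≤ a_L and the follower starts braking later, the follower is never slower than the leader, so the closest approach is when both have stopped.
Minimum gap = 139.507 − 99.405 = 40.102 m.

Minimum gap ≈ 40.1 m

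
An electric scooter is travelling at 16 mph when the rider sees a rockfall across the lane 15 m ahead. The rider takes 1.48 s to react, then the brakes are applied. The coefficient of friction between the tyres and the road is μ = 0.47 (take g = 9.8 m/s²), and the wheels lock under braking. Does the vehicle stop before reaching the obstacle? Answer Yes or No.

16 mph × 0.44704 = 7.1526 m/s.
a = μg = 0.47 × 9.8 = 4.606 m/s².
Reaction distance = 7.1526 × 1.48 = 10.586 m.
Braking distance = v²/(2a) = 51.160 / 9.212 = 5.554 m.
Total stopping distance = 10.586 + 5.554 = 16.140 m, vs 15 m available — it cannot stop in time and overshoots by 16.140 − 15 = 1.140 m.

No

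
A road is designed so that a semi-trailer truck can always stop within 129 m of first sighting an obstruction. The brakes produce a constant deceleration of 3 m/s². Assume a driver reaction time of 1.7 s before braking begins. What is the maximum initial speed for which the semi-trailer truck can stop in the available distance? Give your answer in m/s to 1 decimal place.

Maximum speed ≈ 23.2 m/s

Stopping distance: v·t_r + v²/(2a) = 129 with t_r = 1.7 s and a = 3.000 m/s².
So v² + 10.200 v − 774.00 = 0.
Positive root: v = −a·t_r + √((a·t_r)² + 2a·d) = −5.100 + √(26.010 + 774.00) = 23.1844 m/s.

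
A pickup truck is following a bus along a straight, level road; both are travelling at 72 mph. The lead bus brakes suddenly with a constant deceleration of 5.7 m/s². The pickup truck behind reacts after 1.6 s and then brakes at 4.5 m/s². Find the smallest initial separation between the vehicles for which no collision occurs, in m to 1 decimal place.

72 mph × 0.44704 = 32.1869 m/s.
Leader travels v²/(2a_L) = 1035.997 / 11.400 = 90.877 m before stopping.
Follower covers v·t_r = 32.1869 × 1.6 = 51.499 m while reacting, then v²/(2a_F) = 1035.997 / 9.000 = 115.111 m while braking, for a total of 51.499 + 115.111 = 166.610 m.
Since a_F ≤ a_L and the follower starts braking later, the follower is never slower than the leader, so the closest approach is when both have stopped.
Minimum gap = 166.610 − 90.877 = 75.733 m.

Minimum gap ≈ 75.7 m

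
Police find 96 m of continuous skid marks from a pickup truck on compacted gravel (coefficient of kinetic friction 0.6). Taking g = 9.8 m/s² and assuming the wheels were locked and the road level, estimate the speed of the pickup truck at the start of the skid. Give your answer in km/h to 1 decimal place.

Deceleration a = μg = 0.6 × 9.8 = 5.880 m/s².
v = √(2a·d) = √(2 × 5.880 × 96) = √1128.960 = 33.6000 m/s.
= 33.6000 × 3.6 = 120.960 km/h.

Initial speed ≈ 121.0 km/h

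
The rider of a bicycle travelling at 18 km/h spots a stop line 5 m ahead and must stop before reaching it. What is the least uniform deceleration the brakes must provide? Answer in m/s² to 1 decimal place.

Required deceleration ≈ 2.5 m/s²

18 km/h ÷ 3.6 = 5.0000 m/s.
v² = 2a·d ⇒ a = v²/(2d) = 5.0000² / (2 × 5.000) = 25.000 / 10.000 = 2.5000 m/s².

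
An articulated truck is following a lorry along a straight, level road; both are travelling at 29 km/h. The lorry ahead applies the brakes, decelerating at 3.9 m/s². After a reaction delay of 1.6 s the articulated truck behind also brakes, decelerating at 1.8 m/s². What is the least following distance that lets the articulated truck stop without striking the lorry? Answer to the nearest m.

29 km/h ÷ 3.6 = 8.0556 m/s.
Leader travels v²/(2a_L) = 64.893 / 7.800 = 8.320 m before stopping.
Follower covers v·t_r = 8.0556 × 1.6 = 12.889 m while reacting, then v²/(2a_F) = 64.893 / 3.600 = 18.026 m while braking, for a total of 12.889 + 18.026 = 30.915 m.
Since a_F ≤ a_L and the follower starts braking later, the follower is never slower than the leader, so the closest approach is when both have stopped.
Minimum gap = 30.915 − 8.320 = 22.595 m.

Minimum gap ≈ 23 m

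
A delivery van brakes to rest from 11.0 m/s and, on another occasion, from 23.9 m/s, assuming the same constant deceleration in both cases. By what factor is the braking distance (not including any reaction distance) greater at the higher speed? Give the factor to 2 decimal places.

Factor ≈ 4.72

Braking distance d = v²/(2a), so with a fixed, d ∝ v².
Factor = (23.9/11.0)² = 2.1727² = 4.7206.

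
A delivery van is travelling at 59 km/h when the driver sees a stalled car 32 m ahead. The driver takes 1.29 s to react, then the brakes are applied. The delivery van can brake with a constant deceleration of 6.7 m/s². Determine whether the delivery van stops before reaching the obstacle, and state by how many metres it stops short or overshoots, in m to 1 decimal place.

No — it overshoots by 9.2 m

59 km/h ÷ 3.6 = 16.3889 m/s.
Reaction distance = 16.3889 × 1.29 = 21.142 m.
Braking distance = v²/(2a) = 268.596 / 13.400 = 20.044 m.
Total stopping distance = 21.142 + 20.044 = 41.186 m, vs 32 m available — it cannot stop in time and overshoots by 41.186 − 32 = 9.186 m.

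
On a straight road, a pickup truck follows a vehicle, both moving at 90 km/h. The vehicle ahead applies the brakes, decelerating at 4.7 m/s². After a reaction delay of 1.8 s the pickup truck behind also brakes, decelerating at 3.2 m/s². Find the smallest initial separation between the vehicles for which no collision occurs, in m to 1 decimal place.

Minimum gap ≈ 76.2 m

90 km/h ÷ 3.6 = 25.0000 m/s.
Leader travels v²/(2a_L) = 625.000 / 9.400 = 66.489 m before stopping.
Follower covers v·t_r = 25.0000 × 1.8 = 45.000 m while reacting, then v²/(2a_F) = 625.000 / 6.400 = 97.656 m while braking, for a total of 45.000 + 97.656 = 142.656 m.
Since a_F ≤ a_L and the follower starts braking later, the follower is never slower than the leader, so the closest approach is when both have stopped.
Minimum gap = 142.656 − 66.489 = 76.167 m.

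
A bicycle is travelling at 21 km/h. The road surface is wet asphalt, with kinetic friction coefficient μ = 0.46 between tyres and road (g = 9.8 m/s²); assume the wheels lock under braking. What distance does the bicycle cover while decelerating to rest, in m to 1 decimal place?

Braking distance ≈ 3.8 m

21 km/h ÷ 3.6 = 5.8333 m/s.
a = μg = 0.46 × 9.8 = 4.508 m/s².
Braking distance = v²/(2a) = 5.8333² / (2 × 4.508) = 34.027 / 9.016 = 3.774 m.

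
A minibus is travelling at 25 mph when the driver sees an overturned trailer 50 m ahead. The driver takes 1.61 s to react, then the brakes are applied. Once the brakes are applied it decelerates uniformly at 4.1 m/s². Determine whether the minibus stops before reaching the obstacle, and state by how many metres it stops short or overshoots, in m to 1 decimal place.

Yes — it stops 16.8 m short of the obstacle

25 mph × 0.44704 = 11.1760 m/s.
Reaction distance = 11.1760 × 1.61 = 17.993 m.
Braking distance = v²/(2a) = 124.903 / 8.200 = 15.232 m.
Total stopping distance = 17.993 + 15.232 = 33.225 m, vs 50 m available — it stops with 50 − 33.225 = 16.775 m to spare.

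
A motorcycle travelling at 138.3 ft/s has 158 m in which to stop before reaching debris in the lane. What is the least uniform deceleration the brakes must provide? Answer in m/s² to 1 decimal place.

138.3 ft/s × 0.3048 = 42.1538 m/s.
v² = 2a·d ⇒ a = v²/(2d) = 42.1538² / (2 × 158.000) = 1776.943 / 316.000 = 5.6232 m/s².

Required deceleration ≈ 5.6 m/s²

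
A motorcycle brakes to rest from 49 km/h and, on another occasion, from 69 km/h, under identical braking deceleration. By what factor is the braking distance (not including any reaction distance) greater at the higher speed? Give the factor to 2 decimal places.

Braking distance d = v²/(2a), so with a fixed, d ∝ v².
Factor = (69/49)² = 1.4082² = 1.9830.

Factor ≈ 1.98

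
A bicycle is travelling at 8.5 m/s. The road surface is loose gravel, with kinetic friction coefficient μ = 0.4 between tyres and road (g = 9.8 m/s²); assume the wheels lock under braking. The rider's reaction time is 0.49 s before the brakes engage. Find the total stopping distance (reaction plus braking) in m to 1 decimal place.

Total stopping distance ≈ 13.4 m

a = μg = 0.4 × 9.8 = 3.920 m/s².
Reaction distance = v·t_r = 8.5000 × 0.49 = 4.165 m.
Braking distance = v²/(2a) = 8.5000² / (2 × 3.920) = 72.250 / 7.840 = 9.216 m.
Total = 4.165 + 9.216 = 13.381 m.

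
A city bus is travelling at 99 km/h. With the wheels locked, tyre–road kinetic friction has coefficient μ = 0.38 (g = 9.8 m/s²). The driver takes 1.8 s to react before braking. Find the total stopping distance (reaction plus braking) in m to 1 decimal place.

Total stopping distance ≈ 151.0 m

99 km/h ÷ 3.6 = 27.5000 m/s.
a = μg = 0.38 × 9.8 = 3.724 m/s².
Reaction distance = v·t_r = 27.5000 × 1.8 = 49.500 m.
Braking distance = v²/(2a) = 27.5000² / (2 × 3.724) = 756.250 / 7.448 = 101.537 m.
Total = 49.500 + 101.537 = 151.037 m.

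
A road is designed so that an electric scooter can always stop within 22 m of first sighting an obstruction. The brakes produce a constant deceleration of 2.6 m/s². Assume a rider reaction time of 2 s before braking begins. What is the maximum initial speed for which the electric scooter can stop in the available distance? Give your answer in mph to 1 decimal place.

Stopping distance: v·t_r + v²/(2a) = 22 with t_r = 2 s and a = 2.600 m/s².
So v² + 10.400 v − 114.40 = 0.
Positive root: v = −a·t_r + √((a·t_r)² + 2a·d) = −5.200 + √(27.040 + 114.40) = 6.6929 m/s.
6.6929 m/s ÷ 0.44704 = 14.972 mph.

Maximum speed ≈ 15.0 mph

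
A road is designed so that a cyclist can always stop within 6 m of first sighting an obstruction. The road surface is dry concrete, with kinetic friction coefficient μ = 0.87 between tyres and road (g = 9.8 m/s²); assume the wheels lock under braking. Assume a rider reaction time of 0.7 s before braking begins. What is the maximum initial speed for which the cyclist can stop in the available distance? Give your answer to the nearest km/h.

a = μg = 0.87 × 9.8 = 8.526 m/s².
Stopping distance: v·t_r + v²/(2a) = 6 with t_r = 0.7 s and a = 8.526 m/s².
So v² + 11.936 v − 102.31 = 0.
Positive root: v = −a·t_r + √((a·t_r)² + 2a·d) = −5.968 + √(35.617 + 102.31) = 5.7762 m/s.
5.7762 m/s × 3.6 = 20.794 km/h.

Maximum speed ≈ 21 km/h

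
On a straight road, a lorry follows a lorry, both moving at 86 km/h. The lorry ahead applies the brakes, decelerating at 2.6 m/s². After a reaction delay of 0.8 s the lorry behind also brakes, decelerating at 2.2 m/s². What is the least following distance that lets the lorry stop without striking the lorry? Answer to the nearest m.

86 km/h ÷ 3.6 = 23.8889 m/s.
Leader travels v²/(2a_L) = 570.680 / 5.200 = 109.746 m before stopping.
Follower covers v·t_r = 23.8889 × 0.8 = 19.111 m while reacting, then v²/(2a_F) = 570.680 / 4.400 = 129.700 m while braking, for a total of 19.111 + 129.700 = 148.811 m.
Since a_F ≤ a_L and the follower starts braking later, the follower is never slower than the leader, so the closest approach is when both have stopped.
Minimum gap = 148.811 − 109.746 = 39.065 m.

Minimum gap ≈ 39 m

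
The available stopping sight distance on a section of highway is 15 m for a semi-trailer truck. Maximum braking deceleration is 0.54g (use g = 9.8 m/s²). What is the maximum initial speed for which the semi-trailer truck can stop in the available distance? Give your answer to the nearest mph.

Maximum speed ≈ 28 mph

a = 0.54 × 9.8 = 5.292 m/s².
v²/(2a) = d ⇒ v = √(2 × 5.292 × 15) = √158.76 = 12.6000 m/s.
12.6000 m/s ÷ 0.44704 = 28.185 mph.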